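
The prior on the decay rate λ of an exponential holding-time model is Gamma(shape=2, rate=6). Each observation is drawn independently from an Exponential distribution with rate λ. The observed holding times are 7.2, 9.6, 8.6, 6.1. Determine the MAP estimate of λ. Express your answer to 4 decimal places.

The Exponential(rate=λ) likelihood is ∝ λ^n e^(−λΣtᵢ). Here n = 4 and Σtᵢ = 7.2 + 9.6 + 8.6 + 6.1 = 31.5.
Posterior ∝ λe^(−6λ) · λ^4e^(−31.5λ) = λ^5e^(−37.5λ), i.e. Gamma(6, 37.5).
Mode = (a−1)/b = 5/37.5 ≈ 0.1333.

λ̂_MAP = 0.1333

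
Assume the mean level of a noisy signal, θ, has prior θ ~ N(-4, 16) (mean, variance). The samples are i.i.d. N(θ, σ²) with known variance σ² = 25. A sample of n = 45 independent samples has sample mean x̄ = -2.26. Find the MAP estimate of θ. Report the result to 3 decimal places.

θ̂_MAP = -2.318

n = 45, x̄ = -2.26.
For a Normal prior and Normal likelihood with known variance, the posterior is Normal; its mode equals its mean, the precision-weighted average.
Prior precision 1/σ₀² = 1/16 = 0.0625; data precision n/σ² = 45/25 = 1.8.
θ̂ = (0.0625·(-4) + 1.8·(-2.26)) / (0.0625 + 1.8) = (-4.318)/1.8625 = -8636/3725 ≈ -2.318.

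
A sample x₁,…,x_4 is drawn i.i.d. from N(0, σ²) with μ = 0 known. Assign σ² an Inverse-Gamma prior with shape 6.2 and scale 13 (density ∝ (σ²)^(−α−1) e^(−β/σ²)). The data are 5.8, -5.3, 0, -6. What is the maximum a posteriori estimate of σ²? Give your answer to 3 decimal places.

Sum of squared deviations about the known mean: SS = (5.8−0)² + (-5.3−0)² + (0−0)² + (-6−0)² = 97.73.
The Normal likelihood contributes (σ²)^(−n/2) exp(−SS/(2σ²)), so the posterior is Inverse-Gamma(α + n/2, β + SS/2) = Inverse-Gamma(8.2, 61.865).
The mode of Inverse-Gamma(a, b) is b/(a+1) = 61.865/9.2 ≈ 6.724.

σ̂²_MAP = 6.724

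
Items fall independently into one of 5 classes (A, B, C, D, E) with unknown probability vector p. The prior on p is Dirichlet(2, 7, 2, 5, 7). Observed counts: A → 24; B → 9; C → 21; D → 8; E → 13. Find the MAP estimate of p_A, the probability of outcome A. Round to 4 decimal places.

The posterior is Dirichlet(αᵢ + nᵢ) = Dirichlet(26, 16, 23, 13, 20).
For a Dirichlet(a₁,…,a_K) with all aᵢ > 1, the mode has j-th component (aⱼ − 1)/(Σaᵢ − K).
Here Σaᵢ = 98 and K = 5, so p_A = (26 − 1)/(98 − 5) = 25/93 ≈ 0.2688.

MAP estimate of p_A = 0.2688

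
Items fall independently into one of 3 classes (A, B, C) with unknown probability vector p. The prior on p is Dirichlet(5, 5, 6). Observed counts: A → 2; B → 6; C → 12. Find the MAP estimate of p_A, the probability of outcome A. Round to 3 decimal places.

MAP estimate of p_A = 0.182

The posterior is Dirichlet(αᵢ + nᵢ) = Dirichlet(7, 11, 18).
For a Dirichlet(a₁,…,a_K) with all aᵢ > 1, the mode has j-th component (aⱼ − 1)/(Σaᵢ − K).
Here Σaᵢ = 36 and K = 3, so p_A = (7 − 1)/(36 − 3) = 6/33 ≈ 0.182.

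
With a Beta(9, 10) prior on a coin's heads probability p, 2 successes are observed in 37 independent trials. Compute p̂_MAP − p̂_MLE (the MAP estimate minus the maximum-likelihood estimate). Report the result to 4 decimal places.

Posterior is Beta(11, 45); MAP = (11−1)/(56−2) = 10/54 ≈ 0.18519.
MLE ignores the prior: p̂_MLE = k/n = 2/37 ≈ 0.05405.
Difference = 10/54 − 2/37 = 131/999 ≈ 0.1311.

MAP − MLE = 0.1311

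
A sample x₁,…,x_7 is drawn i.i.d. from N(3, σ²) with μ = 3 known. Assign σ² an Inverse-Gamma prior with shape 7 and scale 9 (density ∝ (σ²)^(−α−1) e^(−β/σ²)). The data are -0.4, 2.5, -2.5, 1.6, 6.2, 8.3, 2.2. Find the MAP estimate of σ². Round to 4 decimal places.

σ̂²_MAP = 4.3909

Sum of squared deviations about the known mean: SS = (-0.4−3)² + (2.5−3)² + (-2.5−3)² + (1.6−3)² + (6.2−3)² + (8.3−3)² + (2.2−3)² = 82.99.
The Normal likelihood contributes (σ²)^(−n/2) exp(−SS/(2σ²)), so the posterior is Inverse-Gamma(α + n/2, β + SS/2) = Inverse-Gamma(10.5, 50.495).
The mode of Inverse-Gamma(a, b) is b/(a+1) = 50.495/11.5 ≈ 4.3909.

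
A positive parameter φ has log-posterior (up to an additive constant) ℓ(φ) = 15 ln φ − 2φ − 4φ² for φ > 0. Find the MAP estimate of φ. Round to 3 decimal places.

ℓ'(φ) = 15/φ − 2 − 8φ. Setting this to zero and multiplying by φ: 8φ² + 2φ − 15 = 0.
φ = (−2 + √(2² + 4·8·15)) / (2·8) = (−2 + √484) / 16 = (−2 + 22)/16 = 5/4.
ℓ''(φ) = −15/φ² − 8 < 0, confirming a maximum.

φ̂_MAP = 1.250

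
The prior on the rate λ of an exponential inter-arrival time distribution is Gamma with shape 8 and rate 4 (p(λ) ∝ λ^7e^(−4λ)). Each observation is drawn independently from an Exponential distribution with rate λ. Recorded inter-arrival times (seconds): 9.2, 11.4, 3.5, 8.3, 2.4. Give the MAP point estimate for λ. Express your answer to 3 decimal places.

The Exponential(rate=λ) likelihood is ∝ λ^n e^(−λΣtᵢ). Here n = 5 and Σtᵢ = 9.2 + 11.4 + 3.5 + 8.3 + 2.4 = 34.8.
Posterior ∝ λ^7e^(−4λ) · λ^5e^(−34.8λ) = λ^12e^(−38.8λ), i.e. Gamma(13, 38.8).
Mode = (a−1)/b = 12/38.8 ≈ 0.309.

λ̂_MAP = 0.309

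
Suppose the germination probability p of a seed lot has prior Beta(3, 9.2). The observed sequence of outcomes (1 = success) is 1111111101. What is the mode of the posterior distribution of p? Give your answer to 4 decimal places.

p̂_MAP = 0.5446

Prior: Beta(3, 9.2).
Data: 9 successes in 10 trials (from the sequence). The binomial likelihood contributes p^9(1−p)^1, so the posterior is Beta(3+9, 9.2+1) = Beta(12, 10.2).
For Beta(a, b) with a, b > 1 the mode is (a−1)/(a+b−2) = 11/20.2 ≈ 0.5446.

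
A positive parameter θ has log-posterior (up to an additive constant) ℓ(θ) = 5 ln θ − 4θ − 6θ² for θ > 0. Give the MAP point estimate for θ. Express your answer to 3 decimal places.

ℓ'(θ) = 5/θ − 4 − 12θ. Setting this to zero and multiplying by θ: 12θ² + 4θ − 5 = 0.
θ = (−4 + √(4² + 4·12·5)) / (2·12) = (−4 + √256) / 24 = (−4 + 16)/24 = 1/2.
ℓ''(θ) = −5/θ² − 12 < 0, confirming a maximum.

θ̂_MAP = 0.500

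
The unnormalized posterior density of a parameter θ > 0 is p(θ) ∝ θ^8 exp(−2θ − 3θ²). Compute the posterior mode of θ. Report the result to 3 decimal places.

ℓ'(θ) = 8/θ − 2 − 6θ. Setting this to zero and multiplying by θ: 6θ² + 2θ − 8 = 0.
θ = (−2 + √(2² + 4·6·8)) / (2·6) = (−2 + √196) / 12 = (−2 + 14)/12 = 1.
ℓ''(θ) = −8/θ² − 6 < 0, confirming a maximum.

θ̂_MAP = 1.000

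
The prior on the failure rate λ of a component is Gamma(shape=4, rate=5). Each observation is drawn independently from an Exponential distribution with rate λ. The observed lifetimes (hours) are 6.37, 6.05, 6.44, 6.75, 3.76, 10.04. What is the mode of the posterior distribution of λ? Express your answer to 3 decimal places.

The Exponential(rate=λ) likelihood is ∝ λ^n e^(−λΣtᵢ). Here n = 6 and Σtᵢ = 6.37 + 6.05 + 6.44 + 6.75 + 3.76 + 10.04 = 39.41.
Posterior ∝ λ^3e^(−5λ) · λ^6e^(−39.41λ) = λ^9e^(−44.41λ), i.e. Gamma(10, 44.41).
Mode = (a−1)/b = 9/44.41 ≈ 0.203.

λ̂_MAP = 0.203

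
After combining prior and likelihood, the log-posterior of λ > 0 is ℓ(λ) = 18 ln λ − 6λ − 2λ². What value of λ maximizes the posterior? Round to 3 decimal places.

ℓ'(λ) = 18/λ − 6 − 4λ. Setting this to zero and multiplying by λ: 4λ² + 6λ − 18 = 0.
λ = (−6 + √(6² + 4·4·18)) / (2·4) = (−6 + √324) / 8 = (−6 + 18)/8 = 3/2.
ℓ''(λ) = −18/λ² − 4 < 0, confirming a maximum.

λ̂_MAP = 1.500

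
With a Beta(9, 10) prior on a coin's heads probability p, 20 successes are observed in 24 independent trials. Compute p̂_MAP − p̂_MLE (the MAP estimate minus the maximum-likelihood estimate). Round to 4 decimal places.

MAP − MLE = -0.1504

Posterior is Beta(29, 14); MAP = (29−1)/(43−2) = 28/41 ≈ 0.68293.
MLE ignores the prior: p̂_MLE = k/n = 20/24 ≈ 0.83333.
Difference = 28/41 − 20/24 = -37/246 ≈ -0.1504.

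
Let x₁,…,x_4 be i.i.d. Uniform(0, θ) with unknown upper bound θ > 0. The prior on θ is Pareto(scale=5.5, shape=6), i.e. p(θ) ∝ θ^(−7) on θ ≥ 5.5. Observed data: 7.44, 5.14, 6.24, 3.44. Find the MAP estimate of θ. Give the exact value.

θ̂_MAP = 7.44

The Uniform(0, θ) likelihood is θ^(−n) for θ ≥ max(xᵢ), zero otherwise. Here max(xᵢ) = 7.44.
Posterior ∝ θ^(−7) · θ^(−4) = θ^(−11) on θ ≥ max(5.5, 7.44) = 7.44.
This density is strictly decreasing in θ, so the posterior mode lies at the lower boundary of the support.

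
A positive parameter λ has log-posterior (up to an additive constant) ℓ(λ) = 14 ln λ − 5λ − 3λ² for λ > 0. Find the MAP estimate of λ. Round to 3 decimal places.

ℓ'(λ) = 14/λ − 5 − 6λ. Setting this to zero and multiplying by λ: 6λ² + 5λ − 14 = 0.
λ = (−5 + √(5² + 4·6·14)) / (2·6) = (−5 + √361) / 12 = (−5 + 19)/12 = 7/6.
ℓ''(λ) = −14/λ² − 6 < 0, confirming a maximum.

λ̂_MAP = 1.167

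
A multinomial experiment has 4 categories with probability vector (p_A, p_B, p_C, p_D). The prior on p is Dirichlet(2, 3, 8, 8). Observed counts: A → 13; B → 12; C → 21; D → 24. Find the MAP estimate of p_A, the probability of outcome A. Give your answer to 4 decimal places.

MAP estimate of p_A = 0.1609

The posterior is Dirichlet(αᵢ + nᵢ) = Dirichlet(15, 15, 29, 32).
For a Dirichlet(a₁,…,a_K) with all aᵢ > 1, the mode has j-th component (aⱼ − 1)/(Σaᵢ − K).
Here Σaᵢ = 91 and K = 4, so p_A = (15 − 1)/(91 − 4) = 14/87 ≈ 0.1609.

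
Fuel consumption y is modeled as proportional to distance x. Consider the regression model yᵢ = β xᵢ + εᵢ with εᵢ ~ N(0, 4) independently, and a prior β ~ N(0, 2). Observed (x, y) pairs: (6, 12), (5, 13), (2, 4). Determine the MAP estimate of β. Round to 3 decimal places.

β̂_MAP = 2.164

log p(β | y) = −Σ(yᵢ − βxᵢ)²/(2·4) − β²/(2·2) + const.
Setting the derivative to zero: Σxᵢ(yᵢ − βxᵢ)/4 − β/2 = 0, so β = Σxᵢyᵢ / (Σxᵢ² + σ²/τ²).
Σxᵢyᵢ = 6·12 + 5·13 + 2·4 = 145; Σxᵢ² = 65; σ²/τ² = 2.
β̂_MAP = 145 / (65 + 2) = 145/67 ≈ 2.164.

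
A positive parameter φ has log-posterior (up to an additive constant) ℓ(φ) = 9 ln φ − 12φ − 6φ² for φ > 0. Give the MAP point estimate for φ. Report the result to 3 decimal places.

φ̂_MAP = 0.500

ℓ'(φ) = 9/φ − 12 − 12φ. Setting this to zero and multiplying by φ: 12φ² + 12φ − 9 = 0.
φ = (−12 + √(12² + 4·12·9)) / (2·12) = (−12 + √576) / 24 = (−12 + 24)/24 = 1/2.
ℓ''(φ) = −9/φ² − 12 < 0, confirming a maximum.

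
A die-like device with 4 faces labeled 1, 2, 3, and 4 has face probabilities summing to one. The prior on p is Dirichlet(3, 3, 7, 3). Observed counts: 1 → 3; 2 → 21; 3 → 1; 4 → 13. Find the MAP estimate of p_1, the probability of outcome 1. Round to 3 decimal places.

MAP estimate: 0.100

The posterior is Dirichlet(αᵢ + nᵢ) = Dirichlet(6, 24, 8, 16).
For a Dirichlet(a₁,…,a_K) with all aᵢ > 1, the mode has j-th component (aⱼ − 1)/(Σaᵢ − K).
Here Σaᵢ = 54 and K = 4, so p_1 = (6 − 1)/(54 − 4) = 5/50 ≈ 0.100.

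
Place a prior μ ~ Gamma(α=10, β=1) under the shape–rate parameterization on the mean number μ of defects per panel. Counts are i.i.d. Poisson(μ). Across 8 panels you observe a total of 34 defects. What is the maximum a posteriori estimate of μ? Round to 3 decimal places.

Σxᵢ = 34, n = 8.
Posterior ∝ μ^9e^(−1μ) · μ^34e^(−8μ) = μ^43e^(−9μ), i.e. Gamma(shape=44, rate=9).
The mode of a Gamma(a, b) with a ≥ 1 (shape–rate) is (a−1)/b = 43/9 ≈ 4.778.

μ̂_MAP = 4.778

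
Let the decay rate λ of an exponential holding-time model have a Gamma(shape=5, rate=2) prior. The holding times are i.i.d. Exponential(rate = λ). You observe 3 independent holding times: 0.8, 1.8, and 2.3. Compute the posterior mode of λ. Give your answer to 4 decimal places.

λ̂_MAP = 1.0145

The Exponential(rate=λ) likelihood is ∝ λ^n e^(−λΣtᵢ). Here n = 3 and Σtᵢ = 0.8 + 1.8 + 2.3 = 4.9.
Posterior ∝ λ^4e^(−2λ) · λ^3e^(−4.9λ) = λ^7e^(−6.9λ), i.e. Gamma(8, 6.9).
Mode = (a−1)/b = 7/6.9 ≈ 1.0145.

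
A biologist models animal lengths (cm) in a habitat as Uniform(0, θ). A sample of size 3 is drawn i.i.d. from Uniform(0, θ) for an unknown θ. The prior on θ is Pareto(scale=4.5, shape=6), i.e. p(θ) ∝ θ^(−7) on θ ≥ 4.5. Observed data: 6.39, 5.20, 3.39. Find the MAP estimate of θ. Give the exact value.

The Uniform(0, θ) likelihood is θ^(−n) for θ ≥ max(xᵢ), zero otherwise. Here max(xᵢ) = 6.39.
Posterior ∝ θ^(−7) · θ^(−3) = θ^(−10) on θ ≥ max(4.5, 6.39) = 6.39.
This density is strictly decreasing in θ, so the posterior mode lies at the lower boundary of the support.

θ̂_MAP = 6.39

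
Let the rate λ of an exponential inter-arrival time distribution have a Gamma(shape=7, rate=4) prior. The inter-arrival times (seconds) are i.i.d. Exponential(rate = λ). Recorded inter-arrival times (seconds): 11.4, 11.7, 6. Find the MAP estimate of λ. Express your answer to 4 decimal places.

The Exponential(rate=λ) likelihood is ∝ λ^n e^(−λΣtᵢ). Here n = 3 and Σtᵢ = 11.4 + 11.7 + 6 = 29.1.
Posterior ∝ λ^6e^(−4λ) · λ^3e^(−29.1λ) = λ^9e^(−33.1λ), i.e. Gamma(10, 33.1).
Mode = (a−1)/b = 9/33.1 ≈ 0.2719.

λ̂_MAP = 0.2719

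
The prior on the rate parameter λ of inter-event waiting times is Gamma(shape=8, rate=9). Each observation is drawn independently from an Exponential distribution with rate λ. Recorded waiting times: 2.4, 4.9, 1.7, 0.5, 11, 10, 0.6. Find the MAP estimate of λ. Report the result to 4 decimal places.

λ̂_MAP = 0.3491

The Exponential(rate=λ) likelihood is ∝ λ^n e^(−λΣtᵢ). Here n = 7 and Σtᵢ = 2.4 + 4.9 + 1.7 + 0.5 + 11 + 10 + 0.6 = 31.1.
Posterior ∝ λ^7e^(−9λ) · λ^7e^(−31.1λ) = λ^14e^(−40.1λ), i.e. Gamma(15, 40.1).
Mode = (a−1)/b = 14/40.1 ≈ 0.3491.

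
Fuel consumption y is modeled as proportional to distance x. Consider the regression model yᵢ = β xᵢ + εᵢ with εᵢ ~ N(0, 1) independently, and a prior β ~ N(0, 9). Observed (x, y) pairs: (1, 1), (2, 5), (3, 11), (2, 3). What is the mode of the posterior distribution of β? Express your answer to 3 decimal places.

log p(β | y) = −Σ(yᵢ − βxᵢ)²/(2·1) − β²/(2·9) + const.
Setting the derivative to zero: Σxᵢ(yᵢ − βxᵢ)/1 − β/9 = 0, so β = Σxᵢyᵢ / (Σxᵢ² + σ²/τ²).
Σxᵢyᵢ = 1·1 + 2·5 + 3·11 + 2·3 = 50; Σxᵢ² = 18; σ²/τ² = 1/9.
β̂_MAP = 50 / (18 + 1/9) = 50/(163/9) = 450/163 ≈ 2.761.

β̂_MAP = 2.761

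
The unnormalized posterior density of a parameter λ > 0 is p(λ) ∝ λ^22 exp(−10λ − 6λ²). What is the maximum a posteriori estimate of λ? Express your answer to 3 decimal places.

ℓ'(λ) = 22/λ − 10 − 12λ. Setting this to zero and multiplying by λ: 12λ² + 10λ − 22 = 0.
λ = (−10 + √(10² + 4·12·22)) / (2·12) = (−10 + √1156) / 24 = (−10 + 34)/24 = 1.
ℓ''(λ) = −22/λ² − 12 < 0, confirming a maximum.

λ̂_MAP = 1.000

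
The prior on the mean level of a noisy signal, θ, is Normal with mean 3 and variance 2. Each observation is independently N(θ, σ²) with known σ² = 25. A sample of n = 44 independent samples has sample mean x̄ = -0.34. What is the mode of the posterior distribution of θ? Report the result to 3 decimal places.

n = 44, x̄ = -0.34.
For a Normal prior and Normal likelihood with known variance, the posterior is Normal; its mode equals its mean, the precision-weighted average.
Prior precision 1/σ₀² = 1/2 = 0.5; data precision n/σ² = 44/25 = 1.76.
θ̂ = (0.5·3 + 1.76·(-0.34)) / (0.5 + 1.76) = 0.9016/2.26 = 1127/2825 ≈ 0.399.

θ̂_MAP = 0.399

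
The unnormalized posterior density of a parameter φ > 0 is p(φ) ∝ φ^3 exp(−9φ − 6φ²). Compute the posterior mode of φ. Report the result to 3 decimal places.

ℓ'(φ) = 3/φ − 9 − 12φ. Setting this to zero and multiplying by φ: 12φ² + 9φ − 3 = 0.
φ = (−9 + √(9² + 4·12·3)) / (2·12) = (−9 + √225) / 24 = (−9 + 15)/24 = 1/4.
ℓ''(φ) = −3/φ² − 12 < 0, confirming a maximum.

φ̂_MAP = 0.250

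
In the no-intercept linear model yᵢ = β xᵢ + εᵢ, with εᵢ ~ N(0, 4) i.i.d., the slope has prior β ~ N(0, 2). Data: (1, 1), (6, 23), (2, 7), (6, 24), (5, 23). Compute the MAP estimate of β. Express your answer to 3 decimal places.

log p(β | y) = −Σ(yᵢ − βxᵢ)²/(2·4) − β²/(2·2) + const.
Setting the derivative to zero: Σxᵢ(yᵢ − βxᵢ)/4 − β/2 = 0, so β = Σxᵢyᵢ / (Σxᵢ² + σ²/τ²).
Σxᵢyᵢ = 1·1 + 6·23 + 2·7 + 6·24 + 5·23 = 412; Σxᵢ² = 102; σ²/τ² = 2.
β̂_MAP = 412 / (102 + 2) = 412/104 ≈ 3.962.

β̂_MAP = 3.962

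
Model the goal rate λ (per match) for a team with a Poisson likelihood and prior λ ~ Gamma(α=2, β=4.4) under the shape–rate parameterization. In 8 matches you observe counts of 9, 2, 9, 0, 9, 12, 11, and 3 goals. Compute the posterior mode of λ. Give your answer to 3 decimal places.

Σxᵢ = 9+2+9+0+9+12+11+3 = 55, with n = 8.
Posterior ∝ λe^(−4.4λ) · λ^55e^(−8λ) = λ^56e^(−12.4λ), i.e. Gamma(shape=57, rate=12.4).
The mode of a Gamma(a, b) with a ≥ 1 (shape–rate) is (a−1)/b = 56/12.4 ≈ 4.516.

λ̂_MAP = 4.516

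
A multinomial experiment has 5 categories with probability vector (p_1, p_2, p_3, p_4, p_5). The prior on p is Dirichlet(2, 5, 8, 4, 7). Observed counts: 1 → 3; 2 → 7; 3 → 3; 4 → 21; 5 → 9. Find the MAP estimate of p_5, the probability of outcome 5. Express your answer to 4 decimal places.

MAP estimate: 0.2344

The posterior is Dirichlet(αᵢ + nᵢ) = Dirichlet(5, 12, 11, 25, 16).
For a Dirichlet(a₁,…,a_K) with all aᵢ > 1, the mode has j-th component (aⱼ − 1)/(Σaᵢ − K).
Here Σaᵢ = 69 and K = 5, so p_5 = (16 − 1)/(69 − 5) = 15/64 ≈ 0.2344.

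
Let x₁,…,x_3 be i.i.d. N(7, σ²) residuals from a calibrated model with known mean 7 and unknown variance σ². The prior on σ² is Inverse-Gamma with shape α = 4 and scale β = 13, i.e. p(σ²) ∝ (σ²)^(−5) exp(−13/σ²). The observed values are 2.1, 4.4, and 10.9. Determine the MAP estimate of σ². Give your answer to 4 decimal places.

Sum of squared deviations about the known mean: SS = (2.1−7)² + (4.4−7)² + (10.9−7)² = 45.98.
The Normal likelihood contributes (σ²)^(−n/2) exp(−SS/(2σ²)), so the posterior is Inverse-Gamma(α + n/2, β + SS/2) = Inverse-Gamma(5.5, 35.99).
The mode of Inverse-Gamma(a, b) is b/(a+1) = 35.99/6.5 ≈ 5.5369.

σ̂²_MAP = 5.5369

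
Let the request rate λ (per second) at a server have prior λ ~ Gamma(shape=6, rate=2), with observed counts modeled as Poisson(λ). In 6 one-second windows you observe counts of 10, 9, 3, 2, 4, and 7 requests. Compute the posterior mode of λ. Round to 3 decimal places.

λ̂_MAP = 5.000

Σxᵢ = 10+9+3+2+4+7 = 35, with n = 6.
Posterior ∝ λ^5e^(−2λ) · λ^35e^(−6λ) = λ^40e^(−8λ), i.e. Gamma(shape=41, rate=8).
The mode of a Gamma(a, b) with a ≥ 1 (shape–rate) is (a−1)/b = 40/8 ≈ 5.000.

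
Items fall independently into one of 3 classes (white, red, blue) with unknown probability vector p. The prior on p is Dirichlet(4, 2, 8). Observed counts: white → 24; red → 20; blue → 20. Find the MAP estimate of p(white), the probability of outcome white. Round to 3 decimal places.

MAP estimate of p(white) = 0.360

The posterior is Dirichlet(αᵢ + nᵢ) = Dirichlet(28, 22, 28).
For a Dirichlet(a₁,…,a_K) with all aᵢ > 1, the mode has j-th component (aⱼ − 1)/(Σaᵢ − K).
Here Σaᵢ = 78 and K = 3, so p(white) = (28 − 1)/(78 − 3) = 27/75 ≈ 0.360.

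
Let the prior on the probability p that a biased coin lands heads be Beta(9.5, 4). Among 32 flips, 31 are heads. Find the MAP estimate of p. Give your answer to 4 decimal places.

p̂_MAP = 0.9080

Prior: Beta(9.5, 4).
Data: 31 successes in 32 trials. The binomial likelihood contributes p^31(1−p)^1, so the posterior is Beta(9.5+31, 4+1) = Beta(40.5, 5).
For Beta(a, b) with a, b > 1 the mode is (a−1)/(a+b−2) = 39.5/43.5 ≈ 0.9080.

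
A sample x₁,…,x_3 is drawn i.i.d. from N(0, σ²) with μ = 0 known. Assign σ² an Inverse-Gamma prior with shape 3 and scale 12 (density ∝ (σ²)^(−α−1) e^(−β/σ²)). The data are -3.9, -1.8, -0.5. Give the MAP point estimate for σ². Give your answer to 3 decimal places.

σ̂²_MAP = 3.882

Sum of squared deviations about the known mean: SS = (-3.9−0)² + (-1.8−0)² + (-0.5−0)² = 18.7.
The Normal likelihood contributes (σ²)^(−n/2) exp(−SS/(2σ²)), so the posterior is Inverse-Gamma(α + n/2, β + SS/2) = Inverse-Gamma(4.5, 21.35).
The mode of Inverse-Gamma(a, b) is b/(a+1) = 21.35/5.5 ≈ 3.882.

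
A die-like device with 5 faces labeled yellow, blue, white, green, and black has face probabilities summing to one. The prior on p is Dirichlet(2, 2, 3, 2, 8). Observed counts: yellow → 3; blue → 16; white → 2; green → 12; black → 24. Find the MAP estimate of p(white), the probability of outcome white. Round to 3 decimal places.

The posterior is Dirichlet(αᵢ + nᵢ) = Dirichlet(5, 18, 5, 14, 32).
For a Dirichlet(a₁,…,a_K) with all aᵢ > 1, the mode has j-th component (aⱼ − 1)/(Σaᵢ − K).
Here Σaᵢ = 74 and K = 5, so p(white) = (5 − 1)/(74 − 5) = 4/69 ≈ 0.058.

MAP estimate of p(white) = 0.058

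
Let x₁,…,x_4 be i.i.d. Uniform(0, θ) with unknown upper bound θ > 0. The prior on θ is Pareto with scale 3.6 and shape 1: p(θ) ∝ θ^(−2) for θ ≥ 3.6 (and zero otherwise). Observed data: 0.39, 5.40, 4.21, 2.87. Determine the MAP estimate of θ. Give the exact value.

θ̂_MAP = 5.40

The Uniform(0, θ) likelihood is θ^(−n) for θ ≥ max(xᵢ), zero otherwise. Here max(xᵢ) = 5.40.
Posterior ∝ θ^(−2) · θ^(−4) = θ^(−6) on θ ≥ max(3.6, 5.40) = 5.40.
This density is strictly decreasing in θ, so the posterior mode lies at the lower boundary of the support.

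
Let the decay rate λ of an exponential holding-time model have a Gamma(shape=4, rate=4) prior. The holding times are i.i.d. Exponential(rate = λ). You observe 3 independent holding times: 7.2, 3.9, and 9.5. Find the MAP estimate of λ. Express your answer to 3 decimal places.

λ̂_MAP = 0.244

The Exponential(rate=λ) likelihood is ∝ λ^n e^(−λΣtᵢ). Here n = 3 and Σtᵢ = 7.2 + 3.9 + 9.5 = 20.6.
Posterior ∝ λ^3e^(−4λ) · λ^3e^(−20.6λ) = λ^6e^(−24.6λ), i.e. Gamma(7, 24.6).
Mode = (a−1)/b = 6/24.6 ≈ 0.244.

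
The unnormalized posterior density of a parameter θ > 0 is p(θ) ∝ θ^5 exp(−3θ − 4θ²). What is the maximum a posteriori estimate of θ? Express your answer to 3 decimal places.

θ̂_MAP = 0.625

ℓ'(θ) = 5/θ − 3 − 8θ. Setting this to zero and multiplying by θ: 8θ² + 3θ − 5 = 0.
θ = (−3 + √(3² + 4·8·5)) / (2·8) = (−3 + √169) / 16 = (−3 + 13)/16 = 5/8.
ℓ''(θ) = −5/θ² − 8 < 0, confirming a maximum.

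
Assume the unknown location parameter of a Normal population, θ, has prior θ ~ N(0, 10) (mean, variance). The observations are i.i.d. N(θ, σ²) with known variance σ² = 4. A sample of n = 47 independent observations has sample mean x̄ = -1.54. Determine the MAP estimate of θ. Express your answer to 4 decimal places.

n = 47, x̄ = -1.54.
For a Normal prior and Normal likelihood with known variance, the posterior is Normal; its mode equals its mean, the precision-weighted average.
Prior precision 1/σ₀² = 1/10 = 0.1; data precision n/σ² = 47/4 = 11.75.
θ̂ = (0.1·0 + 11.75·(-1.54)) / (0.1 + 11.75) = (-18.095)/11.85 = -3619/2370 ≈ -1.5270.

θ̂_MAP = -1.5270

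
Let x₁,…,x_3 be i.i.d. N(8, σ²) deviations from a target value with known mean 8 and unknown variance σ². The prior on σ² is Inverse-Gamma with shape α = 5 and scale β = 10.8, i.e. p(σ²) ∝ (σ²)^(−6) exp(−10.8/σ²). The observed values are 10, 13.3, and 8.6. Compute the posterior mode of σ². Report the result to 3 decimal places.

σ̂²_MAP = 3.603

Sum of squared deviations about the known mean: SS = (10−8)² + (13.3−8)² + (8.6−8)² = 32.45.
The Normal likelihood contributes (σ²)^(−n/2) exp(−SS/(2σ²)), so the posterior is Inverse-Gamma(α + n/2, β + SS/2) = Inverse-Gamma(6.5, 27.025).
The mode of Inverse-Gamma(a, b) is b/(a+1) = 27.025/7.5 ≈ 3.603.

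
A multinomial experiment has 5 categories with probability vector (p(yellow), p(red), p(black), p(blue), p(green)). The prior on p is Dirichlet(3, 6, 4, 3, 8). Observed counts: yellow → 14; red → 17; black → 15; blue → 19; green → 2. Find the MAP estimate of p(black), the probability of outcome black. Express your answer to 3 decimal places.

The posterior is Dirichlet(αᵢ + nᵢ) = Dirichlet(17, 23, 19, 22, 10).
For a Dirichlet(a₁,…,a_K) with all aᵢ > 1, the mode has j-th component (aⱼ − 1)/(Σaᵢ − K).
Here Σaᵢ = 91 and K = 5, so p(black) = (19 − 1)/(91 − 5) = 18/86 ≈ 0.209.

MAP estimate of p(black) = 0.209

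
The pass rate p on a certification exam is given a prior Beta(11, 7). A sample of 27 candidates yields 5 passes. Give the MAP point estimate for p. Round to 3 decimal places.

p̂_MAP = 0.349

Prior: Beta(11, 7).
Data: 5 successes in 27 trials. The binomial likelihood contributes p^5(1−p)^22, so the posterior is Beta(11+5, 7+22) = Beta(16, 29).
For Beta(a, b) with a, b > 1 the mode is (a−1)/(a+b−2) = 15/43 ≈ 0.349.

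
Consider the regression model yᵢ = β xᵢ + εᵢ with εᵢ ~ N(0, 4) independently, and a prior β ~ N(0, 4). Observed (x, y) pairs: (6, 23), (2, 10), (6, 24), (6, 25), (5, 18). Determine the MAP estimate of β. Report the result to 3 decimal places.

log p(β | y) = −Σ(yᵢ − βxᵢ)²/(2·4) − β²/(2·4) + const.
Setting the derivative to zero: Σxᵢ(yᵢ − βxᵢ)/4 − β/4 = 0, so β = Σxᵢyᵢ / (Σxᵢ² + σ²/τ²).
Σxᵢyᵢ = 6·23 + 2·10 + 6·24 + 6·25 + 5·18 = 542; Σxᵢ² = 137; σ²/τ² = 1.
β̂_MAP = 542 / (137 + 1) = 542/138 ≈ 3.928.

β̂_MAP = 3.928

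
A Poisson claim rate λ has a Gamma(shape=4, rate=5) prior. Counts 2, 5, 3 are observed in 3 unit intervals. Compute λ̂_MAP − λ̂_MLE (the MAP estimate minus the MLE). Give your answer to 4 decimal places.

Σxᵢ = 10. Posterior is Gamma(14, 8); MAP = (14−1)/8 = 13/8 ≈ 1.62500.
MLE = x̄ = 10/3 ≈ 3.33333.
Difference = 13/8 − 10/3 = -41/24 ≈ -1.7083.

MAP − MLE = -1.7083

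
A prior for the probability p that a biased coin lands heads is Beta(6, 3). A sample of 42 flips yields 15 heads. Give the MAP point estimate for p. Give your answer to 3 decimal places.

p̂_MAP = 0.408

Prior: Beta(6, 3).
Data: 15 successes in 42 trials. The binomial likelihood contributes p^15(1−p)^27, so the posterior is Beta(6+15, 3+27) = Beta(21, 30).
For Beta(a, b) with a, b > 1 the mode is (a−1)/(a+b−2) = 20/49 ≈ 0.408.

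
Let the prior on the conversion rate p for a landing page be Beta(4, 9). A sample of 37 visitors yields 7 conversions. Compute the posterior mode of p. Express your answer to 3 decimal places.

Prior: Beta(4, 9).
Data: 7 successes in 37 trials. The binomial likelihood contributes p^7(1−p)^30, so the posterior is Beta(4+7, 9+30) = Beta(11, 39).
For Beta(a, b) with a, b > 1 the mode is (a−1)/(a+b−2) = 10/48 ≈ 0.208.

p̂_MAP = 0.208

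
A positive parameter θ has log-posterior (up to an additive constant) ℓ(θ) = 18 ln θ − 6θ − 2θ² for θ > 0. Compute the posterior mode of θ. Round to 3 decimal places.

θ̂_MAP = 1.500

ℓ'(θ) = 18/θ − 6 − 4θ. Setting this to zero and multiplying by θ: 4θ² + 6θ − 18 = 0.
θ = (−6 + √(6² + 4·4·18)) / (2·4) = (−6 + √324) / 8 = (−6 + 18)/8 = 3/2.
ℓ''(θ) = −18/θ² − 4 < 0, confirming a maximum.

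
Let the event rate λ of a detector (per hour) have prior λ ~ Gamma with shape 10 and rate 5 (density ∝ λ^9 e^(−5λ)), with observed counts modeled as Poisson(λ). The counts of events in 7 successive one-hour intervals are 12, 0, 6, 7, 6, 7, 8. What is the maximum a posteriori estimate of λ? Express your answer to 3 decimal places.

λ̂_MAP = 4.583

Σxᵢ = 12+0+6+7+6+7+8 = 46, with n = 7.
Posterior ∝ λ^9e^(−5λ) · λ^46e^(−7λ) = λ^55e^(−12λ), i.e. Gamma(shape=56, rate=12).
The mode of a Gamma(a, b) with a ≥ 1 (shape–rate) is (a−1)/b = 55/12 ≈ 4.583.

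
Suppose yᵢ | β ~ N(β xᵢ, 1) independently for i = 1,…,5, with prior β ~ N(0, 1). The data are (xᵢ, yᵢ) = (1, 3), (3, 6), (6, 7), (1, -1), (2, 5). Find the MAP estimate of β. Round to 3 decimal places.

log p(β | y) = −Σ(yᵢ − βxᵢ)²/(2·1) − β²/(2·1) + const.
Setting the derivative to zero: Σxᵢ(yᵢ − βxᵢ)/1 − β/1 = 0, so β = Σxᵢyᵢ / (Σxᵢ² + σ²/τ²).
Σxᵢyᵢ = 1·3 + 3·6 + 6·7 + 1·(-1) + 2·5 = 72; Σxᵢ² = 51; σ²/τ² = 1.
β̂_MAP = 72 / (51 + 1) = 72/52 ≈ 1.385.

β̂_MAP = 1.385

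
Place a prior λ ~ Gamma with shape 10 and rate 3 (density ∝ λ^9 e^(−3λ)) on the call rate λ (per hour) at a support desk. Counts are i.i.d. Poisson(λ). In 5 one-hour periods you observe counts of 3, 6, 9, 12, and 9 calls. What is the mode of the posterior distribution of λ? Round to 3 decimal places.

Σxᵢ = 3+6+9+12+9 = 39, with n = 5.
Posterior ∝ λ^9e^(−3λ) · λ^39e^(−5λ) = λ^48e^(−8λ), i.e. Gamma(shape=49, rate=8).
The mode of a Gamma(a, b) with a ≥ 1 (shape–rate) is (a−1)/b = 48/8 ≈ 6.000.

λ̂_MAP = 6.000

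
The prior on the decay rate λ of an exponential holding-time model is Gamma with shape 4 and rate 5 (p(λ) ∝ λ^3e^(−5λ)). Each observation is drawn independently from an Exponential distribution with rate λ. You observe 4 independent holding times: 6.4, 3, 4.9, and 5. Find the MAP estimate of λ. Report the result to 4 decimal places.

λ̂_MAP = 0.2881

The Exponential(rate=λ) likelihood is ∝ λ^n e^(−λΣtᵢ). Here n = 4 and Σtᵢ = 6.4 + 3 + 4.9 + 5 = 19.3.
Posterior ∝ λ^3e^(−5λ) · λ^4e^(−19.3λ) = λ^7e^(−24.3λ), i.e. Gamma(8, 24.3).
Mode = (a−1)/b = 7/24.3 ≈ 0.2881.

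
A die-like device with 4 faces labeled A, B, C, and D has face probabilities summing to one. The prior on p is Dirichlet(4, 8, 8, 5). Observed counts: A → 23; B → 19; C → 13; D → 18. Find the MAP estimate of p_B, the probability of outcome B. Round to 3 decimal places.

The posterior is Dirichlet(αᵢ + nᵢ) = Dirichlet(27, 27, 21, 23).
For a Dirichlet(a₁,…,a_K) with all aᵢ > 1, the mode has j-th component (aⱼ − 1)/(Σaᵢ − K).
Here Σaᵢ = 98 and K = 4, so p_B = (27 − 1)/(98 − 4) = 26/94 ≈ 0.277.

MAP estimate of p_B = 0.277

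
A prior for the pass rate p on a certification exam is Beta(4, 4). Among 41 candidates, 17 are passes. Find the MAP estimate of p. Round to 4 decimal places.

Prior: Beta(4, 4).
Data: 17 successes in 41 trials. The binomial likelihood contributes p^17(1−p)^24, so the posterior is Beta(4+17, 4+24) = Beta(21, 28).
For Beta(a, b) with a, b > 1 the mode is (a−1)/(a+b−2) = 20/47 ≈ 0.4255.

p̂_MAP = 0.4255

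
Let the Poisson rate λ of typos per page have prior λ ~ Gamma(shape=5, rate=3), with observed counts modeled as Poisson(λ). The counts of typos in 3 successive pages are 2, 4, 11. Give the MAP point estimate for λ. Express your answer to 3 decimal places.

Σxᵢ = 2+4+11 = 17, with n = 3.
Posterior ∝ λ^4e^(−3λ) · λ^17e^(−3λ) = λ^21e^(−6λ), i.e. Gamma(shape=22, rate=6).
The mode of a Gamma(a, b) with a ≥ 1 (shape–rate) is (a−1)/b = 21/6 ≈ 3.500.

λ̂_MAP = 3.500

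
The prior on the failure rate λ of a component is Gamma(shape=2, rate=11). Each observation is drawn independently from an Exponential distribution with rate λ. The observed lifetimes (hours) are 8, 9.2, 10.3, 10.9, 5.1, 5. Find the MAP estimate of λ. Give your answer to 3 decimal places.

The Exponential(rate=λ) likelihood is ∝ λ^n e^(−λΣtᵢ). Here n = 6 and Σtᵢ = 8 + 9.2 + 10.3 + 10.9 + 5.1 + 5 = 48.5.
Posterior ∝ λe^(−11λ) · λ^6e^(−48.5λ) = λ^7e^(−59.5λ), i.e. Gamma(8, 59.5).
Mode = (a−1)/b = 7/59.5 ≈ 0.118.

λ̂_MAP = 0.118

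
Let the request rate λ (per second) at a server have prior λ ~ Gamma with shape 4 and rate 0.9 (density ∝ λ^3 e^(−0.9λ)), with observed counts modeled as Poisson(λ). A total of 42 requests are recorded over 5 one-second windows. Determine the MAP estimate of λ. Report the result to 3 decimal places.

Σxᵢ = 42, n = 5.
Posterior ∝ λ^3e^(−0.9λ) · λ^42e^(−5λ) = λ^45e^(−5.9λ), i.e. Gamma(shape=46, rate=5.9).
The mode of a Gamma(a, b) with a ≥ 1 (shape–rate) is (a−1)/b = 45/5.9 ≈ 7.627.

λ̂_MAP = 7.627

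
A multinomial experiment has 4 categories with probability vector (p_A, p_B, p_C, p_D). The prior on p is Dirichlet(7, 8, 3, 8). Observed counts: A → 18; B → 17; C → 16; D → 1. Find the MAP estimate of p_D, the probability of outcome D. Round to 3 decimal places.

MAP estimate of p_D = 0.108

The posterior is Dirichlet(αᵢ + nᵢ) = Dirichlet(25, 25, 19, 9).
For a Dirichlet(a₁,…,a_K) with all aᵢ > 1, the mode has j-th component (aⱼ − 1)/(Σaᵢ − K).
Here Σaᵢ = 78 and K = 4, so p_D = (9 − 1)/(78 − 4) = 8/74 ≈ 0.108.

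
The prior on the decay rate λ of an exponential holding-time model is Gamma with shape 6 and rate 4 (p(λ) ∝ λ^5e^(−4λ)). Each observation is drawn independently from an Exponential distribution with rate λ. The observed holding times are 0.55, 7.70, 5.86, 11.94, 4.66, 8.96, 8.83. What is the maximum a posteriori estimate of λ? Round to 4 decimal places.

λ̂_MAP = 0.2286

The Exponential(rate=λ) likelihood is ∝ λ^n e^(−λΣtᵢ). Here n = 7 and Σtᵢ = 0.55 + 7.70 + 5.86 + 11.94 + 4.66 + 8.96 + 8.83 = 48.50.
Posterior ∝ λ^5e^(−4λ) · λ^7e^(−48.50λ) = λ^12e^(−52.50λ), i.e. Gamma(13, 52.50).
Mode = (a−1)/b = 12/52.50 ≈ 0.2286.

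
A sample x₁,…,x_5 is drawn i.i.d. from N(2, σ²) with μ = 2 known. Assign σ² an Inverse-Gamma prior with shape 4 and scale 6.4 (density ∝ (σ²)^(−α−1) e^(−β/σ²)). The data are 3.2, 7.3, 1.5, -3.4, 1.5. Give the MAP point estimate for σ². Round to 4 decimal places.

Sum of squared deviations about the known mean: SS = (3.2−2)² + (7.3−2)² + (1.5−2)² + (-3.4−2)² + (1.5−2)² = 59.19.
The Normal likelihood contributes (σ²)^(−n/2) exp(−SS/(2σ²)), so the posterior is Inverse-Gamma(α + n/2, β + SS/2) = Inverse-Gamma(6.5, 35.995).
The mode of Inverse-Gamma(a, b) is b/(a+1) = 35.995/7.5 ≈ 4.7993.

σ̂²_MAP = 4.7993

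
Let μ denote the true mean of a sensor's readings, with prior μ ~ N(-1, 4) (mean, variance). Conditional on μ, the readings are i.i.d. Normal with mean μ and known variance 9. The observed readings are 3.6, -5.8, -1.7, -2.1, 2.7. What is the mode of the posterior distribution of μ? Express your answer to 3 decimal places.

μ̂_MAP = -0.766

n = 5; x̄ = (3.6 + (-5.8) + (-1.7) + (-2.1) + 2.7)/5 = -3.3/5 = -0.66.
For a Normal prior and Normal likelihood with known variance, the posterior is Normal; its mode equals its mean, the precision-weighted average.
Prior precision 1/σ₀² = 1/4 = 0.25; data precision n/σ² = 5/9.
μ̂ = (0.25·(-1) + (5/9)·(-0.66)) / (0.25 + 5/9) = (-37/60)/(29/36) = -111/145 ≈ -0.766.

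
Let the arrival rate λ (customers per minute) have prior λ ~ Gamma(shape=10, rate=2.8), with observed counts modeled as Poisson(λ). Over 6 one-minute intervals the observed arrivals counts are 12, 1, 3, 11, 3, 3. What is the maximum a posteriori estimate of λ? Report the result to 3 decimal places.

Σxᵢ = 12+1+3+11+3+3 = 33, with n = 6.
Posterior ∝ λ^9e^(−2.8λ) · λ^33e^(−6λ) = λ^42e^(−8.8λ), i.e. Gamma(shape=43, rate=8.8).
The mode of a Gamma(a, b) with a ≥ 1 (shape–rate) is (a−1)/b = 42/8.8 ≈ 4.773.

λ̂_MAP = 4.773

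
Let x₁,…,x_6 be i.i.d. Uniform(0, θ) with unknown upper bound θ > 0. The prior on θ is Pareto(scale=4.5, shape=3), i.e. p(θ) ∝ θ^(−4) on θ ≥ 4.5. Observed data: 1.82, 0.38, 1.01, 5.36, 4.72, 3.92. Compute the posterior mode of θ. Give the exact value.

θ̂_MAP = 5.36

The Uniform(0, θ) likelihood is θ^(−n) for θ ≥ max(xᵢ), zero otherwise. Here max(xᵢ) = 5.36.
Posterior ∝ θ^(−4) · θ^(−6) = θ^(−10) on θ ≥ max(4.5, 5.36) = 5.36.
This density is strictly decreasing in θ, so the posterior mode lies at the lower boundary of the support.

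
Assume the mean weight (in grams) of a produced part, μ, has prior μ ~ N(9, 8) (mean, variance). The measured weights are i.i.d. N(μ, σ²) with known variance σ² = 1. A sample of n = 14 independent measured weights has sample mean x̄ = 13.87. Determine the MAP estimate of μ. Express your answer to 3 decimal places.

n = 14, x̄ = 13.87.
For a Normal prior and Normal likelihood with known variance, the posterior is Normal; its mode equals its mean, the precision-weighted average.
Prior precision 1/σ₀² = 1/8 = 0.125; data precision n/σ² = 14/1 = 14.
μ̂ = (0.125·9 + 14·13.87) / (0.125 + 14) = 195.305/14.125 = 39061/2825 ≈ 13.827.

μ̂_MAP = 13.827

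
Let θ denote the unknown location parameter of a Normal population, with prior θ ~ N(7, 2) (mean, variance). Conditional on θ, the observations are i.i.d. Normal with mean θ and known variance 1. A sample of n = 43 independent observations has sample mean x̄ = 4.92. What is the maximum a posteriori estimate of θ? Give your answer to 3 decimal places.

n = 43, x̄ = 4.92.
For a Normal prior and Normal likelihood with known variance, the posterior is Normal; its mode equals its mean, the precision-weighted average.
Prior precision 1/σ₀² = 1/2 = 0.5; data precision n/σ² = 43/1 = 43.
θ̂ = (0.5·7 + 43·4.92) / (0.5 + 43) = 215.06/43.5 = 10753/2175 ≈ 4.944.

θ̂_MAP = 4.944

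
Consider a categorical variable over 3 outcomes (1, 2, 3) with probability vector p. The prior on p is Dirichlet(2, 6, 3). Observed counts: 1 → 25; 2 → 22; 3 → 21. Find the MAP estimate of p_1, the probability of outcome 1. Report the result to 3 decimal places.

MAP estimate: 0.342

The posterior is Dirichlet(αᵢ + nᵢ) = Dirichlet(27, 28, 24).
For a Dirichlet(a₁,…,a_K) with all aᵢ > 1, the mode has j-th component (aⱼ − 1)/(Σaᵢ − K).
Here Σaᵢ = 79 and K = 3, so p_1 = (27 − 1)/(79 − 3) = 26/76 ≈ 0.342.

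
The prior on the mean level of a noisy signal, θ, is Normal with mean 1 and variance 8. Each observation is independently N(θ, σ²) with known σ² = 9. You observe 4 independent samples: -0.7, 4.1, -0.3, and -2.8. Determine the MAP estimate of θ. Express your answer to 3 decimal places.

θ̂_MAP = 0.278

n = 4; x̄ = ((-0.7) + 4.1 + (-0.3) + (-2.8))/4 = 0.3/4 = 0.075.
For a Normal prior and Normal likelihood with known variance, the posterior is Normal; its mode equals its mean, the precision-weighted average.
Prior precision 1/σ₀² = 1/8 = 0.125; data precision n/σ² = 4/9.
θ̂ = (0.125·1 + (4/9)·0.075) / (0.125 + 4/9) = (19/120)/(41/72) = 57/205 ≈ 0.278.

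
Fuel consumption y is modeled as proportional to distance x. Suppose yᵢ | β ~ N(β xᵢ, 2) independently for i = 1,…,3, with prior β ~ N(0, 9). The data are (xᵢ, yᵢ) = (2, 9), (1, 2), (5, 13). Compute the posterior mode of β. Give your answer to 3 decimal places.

β̂_MAP = 2.813

log p(β | y) = −Σ(yᵢ − βxᵢ)²/(2·2) − β²/(2·9) + const.
Setting the derivative to zero: Σxᵢ(yᵢ − βxᵢ)/2 − β/9 = 0, so β = Σxᵢyᵢ / (Σxᵢ² + σ²/τ²).
Σxᵢyᵢ = 2·9 + 1·2 + 5·13 = 85; Σxᵢ² = 30; σ²/τ² = 2/9.
β̂_MAP = 85 / (30 + 2/9) = 85/(272/9) = 45/16 ≈ 2.813.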